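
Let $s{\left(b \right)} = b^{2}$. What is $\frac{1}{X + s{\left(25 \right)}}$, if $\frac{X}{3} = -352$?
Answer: $- \frac{1}{431} \approx -0.0023202$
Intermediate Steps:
$X = -1056$ ($X = 3 \left(-352\right) = -1056$)
$\frac{1}{X + s{\left(25 \right)}} = \frac{1}{-1056 + 25^{2}} = \frac{1}{-1056 + 625} = \frac{1}{-431} = - \frac{1}{431}$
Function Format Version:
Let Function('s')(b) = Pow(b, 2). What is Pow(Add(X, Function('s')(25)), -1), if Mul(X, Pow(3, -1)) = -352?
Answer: Rational(-1, 431) ≈ -0.0023202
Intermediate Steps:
X = -1056 (X = Mul(3, -352) = -1056)
Pow(Add(X, Function('s')(25)), -1) = Pow(Add(-1056, Pow(25, 2)), -1) = Pow(Add(-1056, 625), -1) = Pow(-431, -1) = Rational(-1, 431)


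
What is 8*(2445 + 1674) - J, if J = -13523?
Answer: 46475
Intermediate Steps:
8*(2445 + 1674) - J = 8*(2445 + 1674) - 1*(-13523) = 8*4119 + 13523 = 32952 + 13523 = 46475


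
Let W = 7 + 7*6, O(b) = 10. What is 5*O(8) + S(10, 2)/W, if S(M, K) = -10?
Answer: 2440/49 ≈ 49.796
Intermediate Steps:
W = 49 (W = 7 + 42 = 49)
5*O(8) + S(10, 2)/W = 5*10 - 10/49 = 50 - 10*1/49 = 50 - 10/49 = 2440/49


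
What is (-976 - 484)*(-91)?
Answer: 132860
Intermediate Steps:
(-976 - 484)*(-91) = -1460*(-91) = 132860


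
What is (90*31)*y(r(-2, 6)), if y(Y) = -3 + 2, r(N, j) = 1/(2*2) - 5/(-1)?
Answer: -2790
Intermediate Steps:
r(N, j) = 21/4 (r(N, j) = 1/4 - 5*(-1) = 1*(¼) + 5 = ¼ + 5 = 21/4)
y(Y) = -1
(90*31)*y(r(-2, 6)) = (90*31)*(-1) = 2790*(-1) = -2790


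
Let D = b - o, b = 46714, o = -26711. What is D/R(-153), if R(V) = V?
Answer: -24475/51 ≈ -479.90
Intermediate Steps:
D = 73425 (D = 46714 - 1*(-26711) = 46714 + 26711 = 73425)
D/R(-153) = 73425/(-153) = 73425*(-1/153) = -24475/51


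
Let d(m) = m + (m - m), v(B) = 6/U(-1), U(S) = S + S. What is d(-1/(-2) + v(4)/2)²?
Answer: 1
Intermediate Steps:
U(S) = 2*S
v(B) = -3 (v(B) = 6/((2*(-1))) = 6/(-2) = 6*(-½) = -3)
d(m) = m (d(m) = m + 0 = m)
d(-1/(-2) + v(4)/2)² = (-1/(-2) - 3/2)² = (-1*(-½) - 3*½)² = (½ - 3/2)² = (-1)² = 1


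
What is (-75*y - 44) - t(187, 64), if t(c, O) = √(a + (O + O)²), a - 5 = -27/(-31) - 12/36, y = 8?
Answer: -644 - √141753111/93 ≈ -772.02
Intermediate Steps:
a = 515/93 (a = 5 + (-27/(-31) - 12/36) = 5 + (-27*(-1/31) - 12*1/36) = 5 + (27/31 - ⅓) = 5 + 50/93 = 515/93 ≈ 5.5376)
t(c, O) = √(515/93 + 4*O²) (t(c, O) = √(515/93 + (O + O)²) = √(515/93 + (2*O)²) = √(515/93 + 4*O²))
(-75*y - 44) - t(187, 64) = (-75*8 - 44) - √(47895 + 34596*64²)/93 = (-600 - 44) - √(47895 + 34596*4096)/93 = -644 - √(47895 + 141705216)/93 = -644 - √141753111/93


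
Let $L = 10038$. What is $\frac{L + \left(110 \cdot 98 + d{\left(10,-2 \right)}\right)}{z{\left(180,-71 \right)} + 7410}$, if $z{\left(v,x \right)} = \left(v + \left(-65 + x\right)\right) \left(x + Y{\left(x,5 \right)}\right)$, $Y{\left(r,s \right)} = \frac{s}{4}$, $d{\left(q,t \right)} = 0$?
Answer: $\frac{20818}{4341} \approx 4.7957$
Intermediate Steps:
$Y{\left(r,s \right)} = \frac{s}{4}$ ($Y{\left(r,s \right)} = s \frac{1}{4} = \frac{s}{4}$)
$z{\left(v,x \right)} = \left(\frac{5}{4} + x\right) \left(-65 + v + x\right)$ ($z{\left(v,x \right)} = \left(v + \left(-65 + x\right)\right) \left(x + \frac{1}{4} \cdot 5\right) = \left(-65 + v + x\right) \left(x + \frac{5}{4}\right) = \left(-65 + v + x\right) \left(\frac{5}{4} + x\right) = \left(\frac{5}{4} + x\right) \left(-65 + v + x\right)$)
$\frac{L + \left(110 \cdot 98 + d{\left(10,-2 \right)}\right)}{z{\left(180,-71 \right)} + 7410} = \frac{10038 + \left(110 \cdot 98 + 0\right)}{\left(- \frac{325}{4} + \left(-71\right)^{2} - - \frac{18105}{4} + \frac{5}{4} \cdot 180 + 180 \left(-71\right)\right) + 7410} = \frac{10038 + \left(10780 + 0\right)}{\left(- \frac{325}{4} + 5041 + \frac{18105}{4} + 225 - 12780\right) + 7410} = \frac{10038 + 10780}{-3069 + 7410} = \frac{20818}{4341}$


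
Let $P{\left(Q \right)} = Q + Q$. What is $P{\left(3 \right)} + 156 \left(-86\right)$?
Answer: $-13410$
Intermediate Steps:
$P{\left(Q \right)} = 2 Q$
$P{\left(3 \right)} + 156 \left(-86\right) = 2 \cdot 3 + 156 \left(-86\right) = 6 - 13416 = -13410$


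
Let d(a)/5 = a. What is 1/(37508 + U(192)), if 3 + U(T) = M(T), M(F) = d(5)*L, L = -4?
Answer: 1/37405 ≈ 2.6734e-5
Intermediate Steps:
d(a) = 5*a
M(F) = -100 (M(F) = (5*5)*(-4) = 25*(-4) = -100)
U(T) = -103 (U(T) = -3 - 100 = -103)
1/(37508 + U(192)) = 1/(37508 - 103) = 1/37405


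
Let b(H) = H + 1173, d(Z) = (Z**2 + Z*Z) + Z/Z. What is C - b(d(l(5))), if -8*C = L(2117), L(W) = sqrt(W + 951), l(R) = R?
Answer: -1224 - sqrt(767)/4 ≈ -1230.9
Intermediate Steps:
L(W) = sqrt(951 + W)
C = -sqrt(767)/4 (C = -sqrt(951 + 2117)/8 = -sqrt(767)/4 ≈ -6.9237)
d(Z) = 1 + 2*Z**2 (d(Z) = (Z**2 + Z**2) + 1 = 2*Z**2 + 1 = 1 + 2*Z**2)
b(H) = 1173 + H
C - b(d(l(5))) = -sqrt(767)/4 - (1173 + (1 + 2*5**2)) = -sqrt(767)/4 - (1173 + (1 + 2*25)) = -sqrt(767)/4 - (1173 + (1 + 50)) = -sqrt(767)/4 - (1173 + 51) = -sqrt(767)/4 - 1*1224 = -sqrt(767)/4 - 1224 = -1224 - sqrt(767)/4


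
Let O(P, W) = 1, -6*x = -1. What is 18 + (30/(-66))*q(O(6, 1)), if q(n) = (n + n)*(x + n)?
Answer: 559/33 ≈ 16.939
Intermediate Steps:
x = ⅙ (x = -⅙*(-1) = ⅙ ≈ 0.16667)
q(n) = 2*n*(⅙ + n) (q(n) = (n + n)*(⅙ + n) = (2*n)*(⅙ + n) = 2*n*(⅙ + n))
18 + (30/(-66))*q(O(6, 1)) = 18 + (30/(-66))*((⅓)*1*(1 + 6*1)) = 18 + (30*(-1/66))*((⅓)*1*(1 + 6)) = 18 - 5*7/33 = 18 - 5/11*7/3 = 18 - 35/33 = 559/33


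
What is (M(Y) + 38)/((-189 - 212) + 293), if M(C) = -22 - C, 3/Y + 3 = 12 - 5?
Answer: -61/432 ≈ -0.14120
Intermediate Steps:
Y = ¾ (Y = 3/(-3 + (12 - 5)) = 3/(-3 + 7) = 3/4 = 3*(¼) = ¾ ≈ 0.75000)
(M(Y) + 38)/((-189 - 212) + 293) = ((-22 - 1*¾) + 38)/((-189 - 212) + 293) = ((-22 - ¾) + 38)/(-401 + 293) = (-91/4 + 38)/(-108) = (61/4)*(-1/108) = -61/432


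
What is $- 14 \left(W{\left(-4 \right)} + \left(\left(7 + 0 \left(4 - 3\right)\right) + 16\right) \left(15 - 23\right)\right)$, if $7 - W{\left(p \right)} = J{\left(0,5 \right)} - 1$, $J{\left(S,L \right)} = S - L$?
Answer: $2394$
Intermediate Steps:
$W{\left(p \right)} = 13$ ($W{\left(p \right)} = 7 - \left(\left(0 - 5\right) - 1\right) = 7 - \left(-5 - 1\right) = 7 - -6 = 7 + 6 = 13$)
$- 14 \left(W{\left(-4 \right)} + \left(\left(7 + 0 \left(4 - 3\right)\right) + 16\right) \left(15 - 23\right)\right) = - 14 \left(13 + \left(\left(7 + 0 \left(4 - 3\right)\right) + 16\right) \left(15 - 23\right)\right) = - 14 \left(13 + \left(\left(7 + 0 \cdot 1\right) + 16\right) \left(-8\right)\right) = - 14 \left(13 + \left(\left(7 + 0\right) + 16\right) \left(-8\right)\right) = - 14 \left(13 + \left(7 + 16\right) \left(-8\right)\right) = - 14 \left(13 + 23 \left(-8\right)\right) = - 14 \left(13 - 184\right) = \left(-14\right) \left(-171\right) = 2394$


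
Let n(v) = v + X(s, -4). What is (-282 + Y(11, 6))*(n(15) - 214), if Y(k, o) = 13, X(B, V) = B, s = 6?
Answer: 51917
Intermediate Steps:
n(v) = 6 + v (n(v) = v + 6 = 6 + v)
(-282 + Y(11, 6))*(n(15) - 214) = (-282 + 13)*((6 + 15) - 214) = -269*(21 - 214) = -269*(-193) = 51917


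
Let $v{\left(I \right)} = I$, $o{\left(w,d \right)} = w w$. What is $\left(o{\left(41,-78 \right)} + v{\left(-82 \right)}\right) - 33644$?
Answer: $-32045$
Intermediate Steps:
$o{\left(w,d \right)} = w^{2}$
$\left(o{\left(41,-78 \right)} + v{\left(-82 \right)}\right) - 33644 = \left(41^{2} - 82\right) - 33644 = \left(1681 - 82\right) - 33644 = 1599 - 33644 = -32045$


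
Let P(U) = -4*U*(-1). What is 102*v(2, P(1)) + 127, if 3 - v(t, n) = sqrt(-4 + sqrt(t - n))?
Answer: 433 - 102*sqrt(-4 + I*sqrt(2)) ≈ 397.47 - 207.07*I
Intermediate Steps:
P(U) = 4*U
v(t, n) = 3 - sqrt(-4 + sqrt(t - n))
102*v(2, P(1)) + 127 = 102*(3 - sqrt(-4 + sqrt(2 - 4))) + 127 = 102*(3 - sqrt(-4 + sqrt(-2))) + 127 = 102*(3 - sqrt(-4 + I*sqrt(2))) + 127 = (306 - 102*sqrt(-4 + I*sqrt(2))) + 127 = 433 - 102*sqrt(-4 + I*sqrt(2))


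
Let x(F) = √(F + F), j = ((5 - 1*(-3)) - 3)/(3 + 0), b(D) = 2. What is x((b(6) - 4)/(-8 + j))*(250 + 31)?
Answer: 562*√57/19 ≈ 223.32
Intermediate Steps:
j = 5/3 (j = ((5 + 3) - 3)/3 = (8 - 3)*(⅓) = 5*(⅓) = 5/3 ≈ 1.6667)
x(F) = √2*√F (x(F) = √(2*F) = √2*√F)
x((b(6) - 4)/(-8 + j))*(250 + 31) = (√2*√((2 - 4)/(-8 + 5/3)))*(250 + 31) = (√2*√(-2/(-19/3)))*281 = (√2*√(-2*(-3/19)))*281 = (√2*√(6/19))*281 = (√2*(√114/19))*281 = (2*√57/19)*281 = 562*√57/19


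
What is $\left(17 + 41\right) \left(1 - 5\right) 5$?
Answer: $-1160$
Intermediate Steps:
$\left(17 + 41\right) \left(1 - 5\right) 5 = 58 \left(\left(-4\right) 5\right) = 58 \left(-20\right) = -1160$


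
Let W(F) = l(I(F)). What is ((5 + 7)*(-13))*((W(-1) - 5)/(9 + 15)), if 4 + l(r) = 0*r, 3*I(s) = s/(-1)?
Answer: 117/2 ≈ 58.500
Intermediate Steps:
I(s) = -s/3 (I(s) = (s/(-1))/3 = (s*(-1))/3 = (-s)/3 = -s/3)
l(r) = -4 (l(r) = -4 + 0*r = -4 + 0 = -4)
W(F) = -4
((5 + 7)*(-13))*((W(-1) - 5)/(9 + 15)) = ((5 + 7)*(-13))*((-4 - 5)/(9 + 15)) = (12*(-13))*(-9/24) = -(-1404)/24 = -156*(-3/8) = 117/2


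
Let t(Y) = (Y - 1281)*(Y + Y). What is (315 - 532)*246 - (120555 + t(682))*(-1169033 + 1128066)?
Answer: -28532790509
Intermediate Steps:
t(Y) = 2*Y*(-1281 + Y) (t(Y) = (-1281 + Y)*(2*Y) = 2*Y*(-1281 + Y))
(315 - 532)*246 - (120555 + t(682))*(-1169033 + 1128066) = (315 - 532)*246 - (120555 + 2*682*(-1281 + 682))*(-1169033 + 1128066) = -217*246 - (120555 + 2*682*(-599))*(-40967) = -53382 - (120555 - 817036)*(-40967) = -53382 - (-696481)*(-40967) = -53382 - 1*28532737127 = -53382 - 28532737127 = -28532790509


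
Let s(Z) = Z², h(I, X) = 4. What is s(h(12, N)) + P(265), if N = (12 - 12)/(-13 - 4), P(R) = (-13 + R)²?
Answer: 63520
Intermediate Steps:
N = 0 (N = 0/(-17) = 0*(-1/17) = 0)
s(h(12, N)) + P(265) = 4² + (-13 + 265)² = 16 + 252² = 16 + 63504 = 63520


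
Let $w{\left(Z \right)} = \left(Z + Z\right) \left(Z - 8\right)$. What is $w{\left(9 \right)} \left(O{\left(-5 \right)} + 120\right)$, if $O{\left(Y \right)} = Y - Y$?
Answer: $2160$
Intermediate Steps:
$w{\left(Z \right)} = 2 Z \left(-8 + Z\right)$
$O{\left(Y \right)} = 0$
$w{\left(9 \right)} \left(O{\left(-5 \right)} + 120\right) = 2 \cdot 9 \left(-8 + 9\right) \left(0 + 120\right) = 2 \cdot 9 \cdot 1 \cdot 120 = 18 \cdot 120 = 2160$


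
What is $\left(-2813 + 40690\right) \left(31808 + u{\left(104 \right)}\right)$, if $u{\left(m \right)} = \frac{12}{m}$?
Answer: $\frac{31324695647}{26} \approx 1.2048 \cdot 10^{9}$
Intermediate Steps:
$\left(-2813 + 40690\right) \left(31808 + u{\left(104 \right)}\right) = \left(-2813 + 40690\right) \left(31808 + \frac{12}{104}\right) = 37877 \left(31808 + 12 \cdot \frac{1}{104}\right) = 37877 \left(31808 + \frac{3}{26}\right) = 37877 \cdot \frac{827011}{26} = \frac{31324695647}{26}$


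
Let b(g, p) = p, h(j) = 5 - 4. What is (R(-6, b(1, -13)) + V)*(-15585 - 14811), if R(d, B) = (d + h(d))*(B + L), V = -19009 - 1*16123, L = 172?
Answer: 1092037092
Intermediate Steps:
h(j) = 1
V = -35132 (V = -19009 - 16123 = -35132)
R(d, B) = (1 + d)*(172 + B) (R(d, B) = (d + 1)*(B + 172) = (1 + d)*(172 + B))
(R(-6, b(1, -13)) + V)*(-15585 - 14811) = ((172 - 13 + 172*(-6) - 13*(-6)) - 35132)*(-15585 - 14811) = ((172 - 13 - 1032 + 78) - 35132)*(-30396) = (-795 - 35132)*(-30396) = -35927*(-30396) = 1092037092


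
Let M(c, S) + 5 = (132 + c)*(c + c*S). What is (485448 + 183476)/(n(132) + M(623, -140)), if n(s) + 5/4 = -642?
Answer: -2675696/261525533 ≈ -0.010231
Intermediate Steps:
M(c, S) = -5 + (132 + c)*(c + S*c) (M(c, S) = -5 + (132 + c)*(c + c*S) = -5 + (132 + c)*(c + S*c))
n(s) = -2573/4 (n(s) = -5/4 - 642 = -2573/4)
(485448 + 183476)/(n(132) + M(623, -140)) = (485448 + 183476)/(-2573/4 + (-5 + 623**2 + 132*623 - 140*623**2 + 132*(-140)*623)) = 668924/(-2573/4 + (-5 + 388129 + 82236 - 140*388129 - 11513040)) = 668924/(-2573/4 + (-5 + 388129 + 82236 - 54338060 - 11513040)) = 668924/(-2573/4 - 65380740) = 668924/(-261525533/4) = 668924*(-4/261525533) = -2675696/261525533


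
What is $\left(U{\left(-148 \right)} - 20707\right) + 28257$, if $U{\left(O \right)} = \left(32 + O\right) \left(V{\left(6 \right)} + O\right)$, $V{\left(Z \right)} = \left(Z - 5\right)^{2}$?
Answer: $24602$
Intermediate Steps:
$V{\left(Z \right)} = \left(-5 + Z\right)^{2}$
$U{\left(O \right)} = \left(1 + O\right) \left(32 + O\right)$ ($U{\left(O \right)} = \left(32 + O\right) \left(\left(-5 + 6\right)^{2} + O\right) = \left(32 + O\right) \left(1^{2} + O\right) = \left(32 + O\right) \left(1 + O\right) = \left(1 + O\right) \left(32 + O\right)$)
$\left(U{\left(-148 \right)} - 20707\right) + 28257 = \left(\left(32 + \left(-148\right)^{2} + 33 \left(-148\right)\right) - 20707\right) + 28257 = \left(\left(32 + 21904 - 4884\right) - 20707\right) + 28257 = \left(17052 - 20707\right) + 28257 = -3655 + 28257 = 24602$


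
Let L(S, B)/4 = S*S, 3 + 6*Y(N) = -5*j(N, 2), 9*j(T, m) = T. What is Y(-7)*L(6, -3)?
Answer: 64/3 ≈ 21.333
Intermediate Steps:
j(T, m) = T/9
Y(N) = -1/2 - 5*N/54 (Y(N) = -1/2 + (-5*N/9)/6 = -1/2 - 5*N/54)
L(S, B) = 4*S**2 (L(S, B) = 4*(S*S) = 4*S**2)
Y(-7)*L(6, -3) = (-1/2 - 5/54*(-7))*(4*6**2) = (-1/2 + 35/54)*(4*36) = (4/27)*144 = 64/3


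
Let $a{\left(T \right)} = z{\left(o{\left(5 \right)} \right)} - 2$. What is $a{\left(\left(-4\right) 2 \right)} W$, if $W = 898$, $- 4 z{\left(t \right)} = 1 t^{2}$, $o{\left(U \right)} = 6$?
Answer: $-9878$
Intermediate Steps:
$z{\left(t \right)} = - \frac{t^{2}}{4}$ ($z{\left(t \right)} = - \frac{1 t^{2}}{4} = - \frac{t^{2}}{4}$)
$a{\left(T \right)} = -11$ ($a{\left(T \right)} = - \frac{6^{2}}{4} - 2 = \left(- \frac{1}{4}\right) 36 - 2 = -9 - 2 = -11$)
$a{\left(\left(-4\right) 2 \right)} W = \left(-11\right) 898 = -9878$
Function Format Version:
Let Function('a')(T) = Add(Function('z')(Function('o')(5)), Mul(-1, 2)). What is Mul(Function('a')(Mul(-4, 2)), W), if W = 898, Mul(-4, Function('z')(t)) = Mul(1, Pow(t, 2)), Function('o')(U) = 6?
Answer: -9878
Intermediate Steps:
Function('z')(t) = Mul(Rational(-1, 4), Pow(t, 2)) (Function('z')(t) = Mul(Rational(-1, 4), Mul(1, Pow(t, 2))) = Mul(Rational(-1, 4), Pow(t, 2)))
Function('a')(T) = -11 (Function('a')(T) = Add(Mul(Rational(-1, 4), Pow(6, 2)), Mul(-1, 2)) = Add(Mul(Rational(-1, 4), 36), -2) = Add(-9, -2) = -11)
Mul(Function('a')(Mul(-4, 2)), W) = Mul(-11, 898) = -9878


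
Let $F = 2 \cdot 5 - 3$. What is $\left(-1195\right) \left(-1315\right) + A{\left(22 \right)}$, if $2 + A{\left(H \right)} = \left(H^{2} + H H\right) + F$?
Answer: $1572398$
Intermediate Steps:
$F = 7$ ($F = 10 - 3 = 7$)
$A{\left(H \right)} = 5 + 2 H^{2}$ ($A{\left(H \right)} = -2 + \left(\left(H^{2} + H H\right) + 7\right) = -2 + \left(\left(H^{2} + H^{2}\right) + 7\right) = -2 + \left(2 H^{2} + 7\right) = -2 + \left(7 + 2 H^{2}\right) = 5 + 2 H^{2}$)
$\left(-1195\right) \left(-1315\right) + A{\left(22 \right)} = \left(-1195\right) \left(-1315\right) + \left(5 + 2 \cdot 22^{2}\right) = 1571425 + \left(5 + 2 \cdot 484\right) = 1571425 + \left(5 + 968\right) = 1571425 + 973 = 1572398$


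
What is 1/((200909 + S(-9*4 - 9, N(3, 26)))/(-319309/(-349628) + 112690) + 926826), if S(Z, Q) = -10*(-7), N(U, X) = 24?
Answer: 13133299543/12172306904869122 ≈ 1.0789e-6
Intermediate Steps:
S(Z, Q) = 70
1/((200909 + S(-9*4 - 9, N(3, 26)))/(-319309/(-349628) + 112690) + 926826) = 1/((200909 + 70)/(-319309/(-349628) + 112690) + 926826) = 1/(200979/(-319309*(-1/349628) + 112690) + 926826) = 1/(200979/(319309/349628 + 112690) + 926826) = 1/(200979/(39399898629/349628) + 926826) = 1/(200979*(349628/39399898629) + 926826) = 1/(23422628604/13133299543 + 926826) = 1/(12172306904869122/13133299543) = 13133299543/12172306904869122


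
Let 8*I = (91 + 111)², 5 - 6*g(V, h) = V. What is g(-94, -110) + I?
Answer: 5117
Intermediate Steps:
g(V, h) = ⅚ - V/6
I = 10201/2 (I = (91 + 111)²/8 = (⅛)*202² = (⅛)*40804 = 10201/2 ≈ 5100.5)
g(-94, -110) + I = (⅚ - ⅙*(-94)) + 10201/2 = (⅚ + 47/3) + 10201/2 = 33/2 + 10201/2 = 5117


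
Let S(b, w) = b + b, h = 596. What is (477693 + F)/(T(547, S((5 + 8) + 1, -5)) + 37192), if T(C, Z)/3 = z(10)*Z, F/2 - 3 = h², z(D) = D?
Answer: 1188131/38032 ≈ 31.240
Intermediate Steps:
S(b, w) = 2*b
F = 710438 (F = 6 + 2*596² = 6 + 2*355216 = 6 + 710432 = 710438)
T(C, Z) = 30*Z (T(C, Z) = 3*(10*Z) = 30*Z)
(477693 + F)/(T(547, S((5 + 8) + 1, -5)) + 37192) = (477693 + 710438)/(30*(2*((5 + 8) + 1)) + 37192) = 1188131/(30*(2*(13 + 1)) + 37192) = 1188131/(30*(2*14) + 37192) = 1188131/(30*28 + 37192) = 1188131/(840 + 37192) = 1188131/38032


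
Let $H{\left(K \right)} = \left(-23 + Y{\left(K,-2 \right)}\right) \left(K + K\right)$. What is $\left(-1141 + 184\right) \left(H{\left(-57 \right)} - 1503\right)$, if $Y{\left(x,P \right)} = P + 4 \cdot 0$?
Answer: $-1289079$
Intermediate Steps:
$Y{\left(x,P \right)} = P$ ($Y{\left(x,P \right)} = P + 0 = P$)
$H{\left(K \right)} = - 50 K$ ($H{\left(K \right)} = \left(-23 - 2\right) \left(K + K\right) = - 25 \cdot 2 K = - 50 K$)
$\left(-1141 + 184\right) \left(H{\left(-57 \right)} - 1503\right) = \left(-1141 + 184\right) \left(\left(-50\right) \left(-57\right) - 1503\right) = - 957 \left(2850 - 1503\right) = \left(-957\right) 1347 = -1289079$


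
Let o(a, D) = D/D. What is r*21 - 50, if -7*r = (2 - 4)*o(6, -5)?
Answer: -44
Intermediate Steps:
o(a, D) = 1
r = 2/7 (r = -(2 - 4)/7 = -(-2)/7 = -1/7*(-2) = 2/7 ≈ 0.28571)
r*21 - 50 = (2/7)*21 - 50 = 6 - 50 = -44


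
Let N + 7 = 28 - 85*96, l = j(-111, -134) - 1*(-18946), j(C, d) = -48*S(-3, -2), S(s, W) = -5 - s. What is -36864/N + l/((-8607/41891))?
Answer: -2164022926070/23350791 ≈ -92675.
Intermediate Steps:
j(C, d) = 96 (j(C, d) = -48*(-5 - 1*(-3)) = -48*(-5 + 3) = -48*(-2) = 96)
l = 19042 (l = 96 - 1*(-18946) = 96 + 18946 = 19042)
N = -8139 (N = -7 + (28 - 85*96) = -7 + (28 - 8160) = -7 - 8132 = -8139)
-36864/N + l/((-8607/41891)) = -36864/(-8139) + 19042/((-8607/41891)) = -36864*(-1/8139) + 19042/((-8607*1/41891)) = 12288/2713 + 19042/(-8607/41891) = 12288/2713 + 19042*(-41891/8607) = 12288/2713 - 797688422/8607 = -2164022926070/23350791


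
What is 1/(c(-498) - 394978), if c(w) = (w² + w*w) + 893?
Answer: 1/101923 ≈ 9.8113e-6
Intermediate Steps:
c(w) = 893 + 2*w² (c(w) = (w² + w²) + 893 = 2*w² + 893 = 893 + 2*w²)
1/(c(-498) - 394978) = 1/((893 + 2*(-498)²) - 394978) = 1/((893 + 2*248004) - 394978) = 1/((893 + 496008) - 394978) = 1/(496901 - 394978) = 1/101923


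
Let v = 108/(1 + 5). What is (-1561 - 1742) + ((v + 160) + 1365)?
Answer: -1760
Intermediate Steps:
v = 18 (v = 108/6 = (⅙)*108 = 18)
(-1561 - 1742) + ((v + 160) + 1365) = (-1561 - 1742) + ((18 + 160) + 1365) = -3303 + (178 + 1365) = -3303 + 1543 = -1760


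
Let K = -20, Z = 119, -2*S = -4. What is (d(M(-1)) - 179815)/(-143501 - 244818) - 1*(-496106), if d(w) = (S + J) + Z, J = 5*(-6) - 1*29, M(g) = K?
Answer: 192647565567/388319 ≈ 4.9611e+5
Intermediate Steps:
S = 2 (S = -½*(-4) = 2)
M(g) = -20
J = -59 (J = -30 - 29 = -59)
d(w) = 62 (d(w) = (2 - 59) + 119 = -57 + 119 = 62)
(d(M(-1)) - 179815)/(-143501 - 244818) - 1*(-496106) = (62 - 179815)/(-143501 - 244818) - 1*(-496106) = -179753/(-388319) + 496106 = -179753*(-1/388319) + 496106 = 179753/388319 + 496106 = 192647565567/388319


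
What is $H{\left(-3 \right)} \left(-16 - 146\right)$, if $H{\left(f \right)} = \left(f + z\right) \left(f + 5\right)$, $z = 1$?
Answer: $648$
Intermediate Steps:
$H{\left(f \right)} = \left(1 + f\right) \left(5 + f\right)$ ($H{\left(f \right)} = \left(f + 1\right) \left(f + 5\right) = \left(1 + f\right) \left(5 + f\right)$)
$H{\left(-3 \right)} \left(-16 - 146\right) = \left(5 + \left(-3\right)^{2} + 6 \left(-3\right)\right) \left(-16 - 146\right) = \left(5 + 9 - 18\right) \left(-162\right) = \left(-4\right) \left(-162\right) = 648$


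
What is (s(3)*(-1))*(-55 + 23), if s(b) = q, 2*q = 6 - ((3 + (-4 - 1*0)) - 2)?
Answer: 144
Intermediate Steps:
q = 9/2 (q = (6 - ((3 + (-4 - 1*0)) - 2))/2 = (6 - ((3 + (-4 + 0)) - 2))/2 = (6 - ((3 - 4) - 2))/2 = (6 - (-1 - 2))/2 = (6 - 1*(-3))/2 = (6 + 3)/2 = (1/2)*9 = 9/2 ≈ 4.5000)
s(b) = 9/2
(s(3)*(-1))*(-55 + 23) = ((9/2)*(-1))*(-55 + 23) = -9/2*(-32) = 144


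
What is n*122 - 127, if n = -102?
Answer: -12571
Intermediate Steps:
n*122 - 127 = -102*122 - 127 = -12444 - 127 = -12571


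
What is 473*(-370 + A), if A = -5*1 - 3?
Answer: -178794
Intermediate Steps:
A = -8 (A = -5 - 3 = -8)
473*(-370 + A) = 473*(-370 - 8) = 473*(-378) = -178794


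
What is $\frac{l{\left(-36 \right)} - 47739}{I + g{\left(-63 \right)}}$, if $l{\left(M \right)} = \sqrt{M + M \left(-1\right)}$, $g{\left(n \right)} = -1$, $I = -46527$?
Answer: $\frac{47739}{46528} \approx 1.026$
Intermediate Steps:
$l{\left(M \right)} = 0$ ($l{\left(M \right)} = \sqrt{M - M} = \sqrt{0} = 0$)
$\frac{l{\left(-36 \right)} - 47739}{I + g{\left(-63 \right)}} = \frac{0 - 47739}{-46527 - 1} = - \frac{47739}{-46528} = \left(-47739\right) \left(- \frac{1}{46528}\right) = \frac{47739}{46528}$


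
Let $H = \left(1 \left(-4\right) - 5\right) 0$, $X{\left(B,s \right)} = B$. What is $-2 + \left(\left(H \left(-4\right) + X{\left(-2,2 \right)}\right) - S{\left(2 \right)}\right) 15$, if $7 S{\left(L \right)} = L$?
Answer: $- \frac{254}{7} \approx -36.286$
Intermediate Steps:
$S{\left(L \right)} = \frac{L}{7}$
$H = 0$ ($H = \left(-4 - 5\right) 0 = \left(-9\right) 0 = 0$)
$-2 + \left(\left(H \left(-4\right) + X{\left(-2,2 \right)}\right) - S{\left(2 \right)}\right) 15 = -2 + \left(\left(0 \left(-4\right) - 2\right) - \frac{1}{7} \cdot 2\right) 15 = -2 + \left(\left(0 - 2\right) - \frac{2}{7}\right) 15 = -2 + \left(-2 - \frac{2}{7}\right) 15 = -2 - \frac{240}{7} = - \frac{254}{7}$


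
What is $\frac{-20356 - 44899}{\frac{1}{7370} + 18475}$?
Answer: $- \frac{480929350}{136160751} \approx -3.5321$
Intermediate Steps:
$\frac{-20356 - 44899}{\frac{1}{7370} + 18475} = - \frac{65255}{\frac{1}{7370} + 18475} = - \frac{65255}{\frac{136160751}{7370}} = \left(-65255\right) \frac{7370}{136160751} = - \frac{480929350}{136160751}$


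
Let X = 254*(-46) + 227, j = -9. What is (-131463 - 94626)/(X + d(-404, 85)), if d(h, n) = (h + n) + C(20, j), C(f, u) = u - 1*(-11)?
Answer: 226089/11774 ≈ 19.202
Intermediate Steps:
C(f, u) = 11 + u (C(f, u) = u + 11 = 11 + u)
X = -11457 (X = -11684 + 227 = -11457)
d(h, n) = 2 + h + n (d(h, n) = (h + n) + (11 - 9) = (h + n) + 2 = 2 + h + n)
(-131463 - 94626)/(X + d(-404, 85)) = (-131463 - 94626)/(-11457 + (2 - 404 + 85)) = -226089/(-11457 - 317) = -226089/(-11774) = -226089*(-1/11774) = 226089/11774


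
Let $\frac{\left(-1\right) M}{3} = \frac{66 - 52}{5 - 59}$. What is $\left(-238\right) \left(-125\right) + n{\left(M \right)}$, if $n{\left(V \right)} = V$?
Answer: $\frac{267757}{9} \approx 29751.0$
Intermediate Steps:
$M = \frac{7}{9}$ ($M = - 3 \frac{66 - 52}{5 - 59} = - 3 \frac{14}{-54} = - 3 \cdot 14 \left(- \frac{1}{54}\right) = \left(-3\right) \left(- \frac{7}{27}\right) = \frac{7}{9} \approx 0.77778$)
$\left(-238\right) \left(-125\right) + n{\left(M \right)} = \left(-238\right) \left(-125\right) + \frac{7}{9} = 29750 + \frac{7}{9} = \frac{267757}{9}$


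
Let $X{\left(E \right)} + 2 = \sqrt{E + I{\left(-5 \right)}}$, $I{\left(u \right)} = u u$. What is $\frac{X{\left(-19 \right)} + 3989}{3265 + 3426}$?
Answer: $\frac{3987}{6691} + \frac{\sqrt{6}}{6691} \approx 0.59624$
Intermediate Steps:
$I{\left(u \right)} = u^{2}$
$X{\left(E \right)} = -2 + \sqrt{25 + E}$ ($X{\left(E \right)} = -2 + \sqrt{E + \left(-5\right)^{2}} = -2 + \sqrt{E + 25} = -2 + \sqrt{25 + E}$)
$\frac{X{\left(-19 \right)} + 3989}{3265 + 3426} = \frac{\left(-2 + \sqrt{25 - 19}\right) + 3989}{3265 + 3426} = \frac{\left(-2 + \sqrt{6}\right) + 3989}{6691} = \left(3987 + \sqrt{6}\right) \frac{1}{6691} = \frac{3987}{6691} + \frac{\sqrt{6}}{6691}$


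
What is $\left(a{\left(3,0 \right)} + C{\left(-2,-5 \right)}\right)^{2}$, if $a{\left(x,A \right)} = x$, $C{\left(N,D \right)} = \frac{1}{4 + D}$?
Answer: $4$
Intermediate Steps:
$\left(a{\left(3,0 \right)} + C{\left(-2,-5 \right)}\right)^{2} = \left(3 + \frac{1}{4 - 5}\right)^{2} = \left(3 + \frac{1}{-1}\right)^{2} = \left(3 - 1\right)^{2} = 2^{2} = 4$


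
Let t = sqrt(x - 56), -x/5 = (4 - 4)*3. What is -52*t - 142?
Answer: -142 - 104*I*sqrt(14) ≈ -142.0 - 389.13*I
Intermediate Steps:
x = 0 (x = -5*(4 - 4)*3 = -0*3 = -5*0 = 0)
t = 2*I*sqrt(14) (t = sqrt(0 - 56) = sqrt(-56) = 2*I*sqrt(14) ≈ 7.4833*I)
-52*t - 142 = -104*I*sqrt(14) - 142 = -142 - 104*I*sqrt(14)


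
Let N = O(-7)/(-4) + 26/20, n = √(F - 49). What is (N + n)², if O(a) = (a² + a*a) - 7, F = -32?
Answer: 151641/400 - 3861*I/10 ≈ 379.1 - 386.1*I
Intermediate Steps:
O(a) = -7 + 2*a² (O(a) = (a² + a²) - 7 = 2*a² - 7 = -7 + 2*a²)
n = 9*I (n = √(-32 - 49) = √(-81) = 9*I ≈ 9.0*I)
N = -429/20 (N = (-7 + 2*(-7)²)/(-4) + 26/20 = (-7 + 2*49)*(-¼) + 26*(1/20) = (-7 + 98)*(-¼) + 13/10 = 91*(-¼) + 13/10 = -91/4 + 13/10 = -429/20 ≈ -21.450)
(N + n)² = (-429/20 + 9*I)²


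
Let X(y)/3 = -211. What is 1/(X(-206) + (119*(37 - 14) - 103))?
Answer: 1/2001 ≈ 0.00049975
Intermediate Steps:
X(y) = -633 (X(y) = 3*(-211) = -633)
1/(X(-206) + (119*(37 - 14) - 103)) = 1/(-633 + (119*(37 - 14) - 103)) = 1/(-633 + (119*23 - 103)) = 1/(-633 + (2737 - 103)) = 1/(-633 + 2634) = 1/2001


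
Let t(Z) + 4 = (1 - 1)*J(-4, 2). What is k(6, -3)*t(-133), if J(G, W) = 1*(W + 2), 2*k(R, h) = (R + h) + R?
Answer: -18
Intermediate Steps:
k(R, h) = R + h/2 (k(R, h) = ((R + h) + R)/2 = (h + 2*R)/2 = R + h/2)
J(G, W) = 2 + W (J(G, W) = 1*(2 + W) = 2 + W)
t(Z) = -4 (t(Z) = -4 + (1 - 1)*(2 + 2) = -4 + 0*4 = -4 + 0 = -4)
k(6, -3)*t(-133) = (6 + (½)*(-3))*(-4) = (6 - 3/2)*(-4) = (9/2)*(-4) = -18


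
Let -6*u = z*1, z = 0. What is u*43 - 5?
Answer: -5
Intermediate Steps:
u = 0 (u = -0 = -⅙*0 = 0)
u*43 - 5 = 0*43 - 5 = 0 - 5 = -5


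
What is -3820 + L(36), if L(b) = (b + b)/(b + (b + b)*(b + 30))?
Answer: -508058/133 ≈ -3820.0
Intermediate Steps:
L(b) = 2*b/(b + 2*b*(30 + b)) (L(b) = (2*b)/(b + (2*b)*(30 + b)) = (2*b)/(b + 2*b*(30 + b)) = 2*b/(b + 2*b*(30 + b)))
-3820 + L(36) = -3820 + 2/(61 + 2*36) = -3820 + 2/(61 + 72) = -3820 + 2/133 = -508058/133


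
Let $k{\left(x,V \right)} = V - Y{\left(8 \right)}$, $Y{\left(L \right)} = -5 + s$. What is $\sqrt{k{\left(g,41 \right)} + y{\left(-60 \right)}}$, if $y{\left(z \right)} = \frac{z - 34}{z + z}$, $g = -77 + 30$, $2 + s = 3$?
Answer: $\frac{\sqrt{41205}}{30} \approx 6.7663$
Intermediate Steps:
$s = 1$ ($s = -2 + 3 = 1$)
$Y{\left(L \right)} = -4$ ($Y{\left(L \right)} = -5 + 1 = -4$)
$g = -47$
$y{\left(z \right)} = \frac{-34 + z}{2 z}$
$k{\left(x,V \right)} = 4 + V$ ($k{\left(x,V \right)} = V - -4 = V + 4 = 4 + V$)
$\sqrt{k{\left(g,41 \right)} + y{\left(-60 \right)}} = \sqrt{\left(4 + 41\right) + \frac{-34 - 60}{2 \left(-60\right)}} = \sqrt{45 + \frac{1}{2} \left(- \frac{1}{60}\right) \left(-94\right)} = \sqrt{45 + \frac{47}{60}} = \sqrt{\frac{2747}{60}} = \frac{\sqrt{41205}}{30}$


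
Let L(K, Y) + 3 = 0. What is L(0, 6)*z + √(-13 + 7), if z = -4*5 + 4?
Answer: 48 + I*√6 ≈ 48.0 + 2.4495*I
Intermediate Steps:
L(K, Y) = -3 (L(K, Y) = -3 + 0 = -3)
z = -16 (z = -20 + 4 = -16)
L(0, 6)*z + √(-13 + 7) = -3*(-16) + √(-13 + 7) = 48 + √(-6) = 48 + I*√6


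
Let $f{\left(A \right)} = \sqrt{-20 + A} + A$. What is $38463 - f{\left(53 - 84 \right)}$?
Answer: $38494 - i \sqrt{51} \approx 38494.0 - 7.1414 i$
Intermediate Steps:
$f{\left(A \right)} = A + \sqrt{-20 + A}$
$38463 - f{\left(53 - 84 \right)} = 38463 - \left(\left(53 - 84\right) + \sqrt{-20 + \left(53 - 84\right)}\right) = 38463 - \left(-31 + \sqrt{-20 - 31}\right) = 38463 - \left(-31 + \sqrt{-51}\right) = 38463 - \left(-31 + i \sqrt{51}\right) = 38463 + \left(31 - i \sqrt{51}\right) = 38494 - i \sqrt{51}$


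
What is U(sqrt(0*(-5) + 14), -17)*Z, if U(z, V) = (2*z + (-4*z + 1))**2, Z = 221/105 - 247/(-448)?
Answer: 339131/2240 - 17849*sqrt(14)/1680 ≈ 111.64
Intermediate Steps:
Z = 17849/6720 (Z = 221*(1/105) - 247*(-1/448) = 221/105 + 247/448 = 17849/6720 ≈ 2.6561)
U(z, V) = (1 - 2*z)**2 (U(z, V) = (2*z + (1 - 4*z))**2 = (1 - 2*z)**2)
U(sqrt(0*(-5) + 14), -17)*Z = (-1 + 2*sqrt(0*(-5) + 14))**2*(17849/6720) = (-1 + 2*sqrt(0 + 14))**2*(17849/6720) = (-1 + 2*sqrt(14))**2*(17849/6720) = 17849*(-1 + 2*sqrt(14))**2/6720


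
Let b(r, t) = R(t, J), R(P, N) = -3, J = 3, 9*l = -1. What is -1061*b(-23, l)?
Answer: 3183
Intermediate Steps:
l = -1/9 (l = (1/9)*(-1) = -1/9 ≈ -0.11111)
b(r, t) = -3
-1061*b(-23, l) = -1061*(-3) = 3183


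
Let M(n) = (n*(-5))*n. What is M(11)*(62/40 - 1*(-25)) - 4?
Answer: -64267/4 ≈ -16067.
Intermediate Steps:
M(n) = -5*n**2 (M(n) = (-5*n)*n = -5*n**2)
M(11)*(62/40 - 1*(-25)) - 4 = (-5*11**2)*(62/40 - 1*(-25)) - 4 = (-5*121)*(62*(1/40) + 25) - 4 = -605*(31/20 + 25) - 4 = -605*531/20 - 4 = -64251/4 - 4 = -64267/4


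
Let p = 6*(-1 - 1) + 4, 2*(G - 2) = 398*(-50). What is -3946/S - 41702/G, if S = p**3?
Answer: 7575779/636672 ≈ 11.899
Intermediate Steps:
G = -9948 (G = 2 + (398*(-50))/2 = 2 + (1/2)*(-19900) = 2 - 9950 = -9948)
p = -8 (p = 6*(-2) + 4 = -12 + 4 = -8)
S = -512 (S = (-8)**3 = -512)
-3946/S - 41702/G = -3946/(-512) - 41702/(-9948) = -3946*(-1/512) - 41702*(-1/9948) = 1973/256 + 20851/4974 = 7575779/636672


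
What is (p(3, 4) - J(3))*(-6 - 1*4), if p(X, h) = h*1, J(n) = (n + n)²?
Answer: 320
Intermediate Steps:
J(n) = 4*n² (J(n) = (2*n)² = 4*n²)
p(X, h) = h
(p(3, 4) - J(3))*(-6 - 1*4) = (4 - 4*3²)*(-6 - 1*4) = (4 - 4*9)*(-6 - 4) = (4 - 1*36)*(-10) = (4 - 36)*(-10) = -32*(-10) = 320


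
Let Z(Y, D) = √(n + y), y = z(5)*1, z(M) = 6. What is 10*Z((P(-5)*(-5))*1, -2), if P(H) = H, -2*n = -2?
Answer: 10*√7 ≈ 26.458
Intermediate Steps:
n = 1 (n = -½*(-2) = 1)
y = 6 (y = 6*1 = 6)
Z(Y, D) = √7 (Z(Y, D) = √(1 + 6) = √7)
10*Z((P(-5)*(-5))*1, -2) = 10*√7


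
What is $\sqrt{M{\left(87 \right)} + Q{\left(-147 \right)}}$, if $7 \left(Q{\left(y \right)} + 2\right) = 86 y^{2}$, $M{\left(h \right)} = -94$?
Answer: $\sqrt{265386} \approx 515.16$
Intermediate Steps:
$Q{\left(y \right)} = -2 + \frac{86 y^{2}}{7}$
$\sqrt{M{\left(87 \right)} + Q{\left(-147 \right)}} = \sqrt{-94 - \left(2 - \frac{86 \left(-147\right)^{2}}{7}\right)} = \sqrt{-94 + \left(-2 + \frac{86}{7} \cdot 21609\right)} = \sqrt{-94 + \left(-2 + 265482\right)} = \sqrt{-94 + 265480} = \sqrt{265386}$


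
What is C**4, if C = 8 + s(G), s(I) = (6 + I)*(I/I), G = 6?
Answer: 160000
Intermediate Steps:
s(I) = 6 + I (s(I) = (6 + I)*1 = 6 + I)
C = 20 (C = 8 + (6 + 6) = 8 + 12 = 20)
C**4 = 20**4 = 160000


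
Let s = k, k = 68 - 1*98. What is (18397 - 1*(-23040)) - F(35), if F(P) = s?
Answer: 41467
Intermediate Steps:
k = -30 (k = 68 - 98 = -30)
s = -30
F(P) = -30
(18397 - 1*(-23040)) - F(35) = (18397 - 1*(-23040)) - 1*(-30) = (18397 + 23040) + 30 = 41437 + 30 = 41467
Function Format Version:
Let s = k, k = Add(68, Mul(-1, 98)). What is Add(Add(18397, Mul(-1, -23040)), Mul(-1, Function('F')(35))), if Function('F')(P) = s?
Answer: 41467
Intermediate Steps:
k = -30 (k = Add(68, -98) = -30)
s = -30
Function('F')(P) = -30
Add(Add(18397, Mul(-1, -23040)), Mul(-1, Function('F')(35))) = Add(Add(18397, Mul(-1, -23040)), Mul(-1, -30)) = Add(Add(18397, 23040), 30) = Add(41437, 30) = 41467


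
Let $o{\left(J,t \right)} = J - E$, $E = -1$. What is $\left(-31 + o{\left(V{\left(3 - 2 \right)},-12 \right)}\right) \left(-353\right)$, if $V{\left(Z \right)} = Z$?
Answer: $10237$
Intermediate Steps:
$o{\left(J,t \right)} = 1 + J$ ($o{\left(J,t \right)} = J - -1 = J + 1 = 1 + J$)
$\left(-31 + o{\left(V{\left(3 - 2 \right)},-12 \right)}\right) \left(-353\right) = \left(-31 + \left(1 + \left(3 - 2\right)\right)\right) \left(-353\right) = \left(-31 + \left(1 + 1\right)\right) \left(-353\right) = \left(-31 + 2\right) \left(-353\right) = \left(-29\right) \left(-353\right) = 10237$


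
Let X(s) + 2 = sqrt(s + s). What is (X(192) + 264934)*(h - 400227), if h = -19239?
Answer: -111129966312 - 3355728*sqrt(6) ≈ -1.1114e+11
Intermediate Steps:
X(s) = -2 + sqrt(2)*sqrt(s) (X(s) = -2 + sqrt(s + s) = -2 + sqrt(2*s) = -2 + sqrt(2)*sqrt(s))
(X(192) + 264934)*(h - 400227) = ((-2 + sqrt(2)*sqrt(192)) + 264934)*(-19239 - 400227) = ((-2 + sqrt(2)*(8*sqrt(3))) + 264934)*(-419466) = ((-2 + 8*sqrt(6)) + 264934)*(-419466) = (264932 + 8*sqrt(6))*(-419466) = -111129966312 - 3355728*sqrt(6)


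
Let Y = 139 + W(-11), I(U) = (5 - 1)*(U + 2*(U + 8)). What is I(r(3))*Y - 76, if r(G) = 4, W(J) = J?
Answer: 14260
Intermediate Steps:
I(U) = 64 + 12*U (I(U) = 4*(U + 2*(8 + U)) = 4*(U + (16 + 2*U)) = 4*(16 + 3*U) = 64 + 12*U)
Y = 128 (Y = 139 - 11 = 128)
I(r(3))*Y - 76 = (64 + 12*4)*128 - 76 = (64 + 48)*128 - 76 = 112*128 - 76 = 14336 - 76 = 14260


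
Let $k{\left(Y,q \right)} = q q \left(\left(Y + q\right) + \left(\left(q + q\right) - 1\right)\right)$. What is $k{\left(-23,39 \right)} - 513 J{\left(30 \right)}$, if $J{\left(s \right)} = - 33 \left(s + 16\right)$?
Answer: $920187$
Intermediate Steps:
$J{\left(s \right)} = -528 - 33 s$ ($J{\left(s \right)} = - 33 \left(16 + s\right) = -528 - 33 s$)
$k{\left(Y,q \right)} = q^{2} \left(-1 + Y + 3 q\right)$ ($k{\left(Y,q \right)} = q^{2} \left(\left(Y + q\right) + \left(2 q - 1\right)\right) = q^{2} \left(\left(Y + q\right) + \left(-1 + 2 q\right)\right) = q^{2} \left(-1 + Y + 3 q\right)$)
$k{\left(-23,39 \right)} - 513 J{\left(30 \right)} = 39^{2} \left(-1 - 23 + 3 \cdot 39\right) - 513 \left(-528 - 990\right) = 1521 \left(-1 - 23 + 117\right) - 513 \left(-528 - 990\right) = 1521 \cdot 93 - -778734 = 141453 + 778734 = 920187$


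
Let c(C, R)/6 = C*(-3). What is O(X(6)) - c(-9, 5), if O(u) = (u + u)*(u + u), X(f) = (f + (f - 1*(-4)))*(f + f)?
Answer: 147294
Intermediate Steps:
c(C, R) = -18*C (c(C, R) = 6*(C*(-3)) = 6*(-3*C) = -18*C)
X(f) = 2*f*(4 + 2*f) (X(f) = (f + (f + 4))*(2*f) = (f + (4 + f))*(2*f) = (4 + 2*f)*(2*f) = 2*f*(4 + 2*f))
O(u) = 4*u² (O(u) = (2*u)*(2*u) = 4*u²)
O(X(6)) - c(-9, 5) = 4*(4*6*(2 + 6))² - (-18)*(-9) = 4*(4*6*8)² - 1*162 = 4*192² - 162 = 4*36864 - 162 = 147456 - 162 = 147294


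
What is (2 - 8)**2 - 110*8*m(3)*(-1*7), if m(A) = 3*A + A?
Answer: 73956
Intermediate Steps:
m(A) = 4*A
(2 - 8)**2 - 110*8*m(3)*(-1*7) = (2 - 8)**2 - 110*8*(4*3)*(-1*7) = (-6)**2 - 110*8*12*(-7) = 36 - 10560*(-7) = 36 - 110*(-672) = 36 + 73920 = 73956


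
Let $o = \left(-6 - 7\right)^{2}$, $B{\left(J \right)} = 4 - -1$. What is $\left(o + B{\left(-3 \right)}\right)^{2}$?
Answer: $30276$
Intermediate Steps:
$B{\left(J \right)} = 5$ ($B{\left(J \right)} = 4 + 1 = 5$)
$o = 169$ ($o = \left(-6 - 7\right)^{2} = \left(-13\right)^{2} = 169$)
$\left(o + B{\left(-3 \right)}\right)^{2} = \left(169 + 5\right)^{2} = 174^{2} = 30276$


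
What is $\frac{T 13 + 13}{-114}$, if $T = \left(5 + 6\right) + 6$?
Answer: $- \frac{39}{19} \approx -2.0526$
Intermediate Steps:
$T = 17$ ($T = 11 + 6 = 17$)
$\frac{T 13 + 13}{-114} = \frac{17 \cdot 13 + 13}{-114} = \left(221 + 13\right) \left(- \frac{1}{114}\right) = 234 \left(- \frac{1}{114}\right) = - \frac{39}{19}$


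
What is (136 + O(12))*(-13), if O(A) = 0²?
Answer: -1768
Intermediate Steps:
O(A) = 0
(136 + O(12))*(-13) = (136 + 0)*(-13) = 136*(-13) = -1768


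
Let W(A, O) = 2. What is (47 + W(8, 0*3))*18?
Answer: 882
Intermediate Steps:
(47 + W(8, 0*3))*18 = (47 + 2)*18 = 49*18 = 882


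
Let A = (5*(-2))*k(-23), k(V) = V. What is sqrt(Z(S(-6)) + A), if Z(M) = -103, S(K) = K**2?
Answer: sqrt(127) ≈ 11.269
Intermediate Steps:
A = 230 (A = (5*(-2))*(-23) = -10*(-23) = 230)
sqrt(Z(S(-6)) + A) = sqrt(-103 + 230) = sqrt(127)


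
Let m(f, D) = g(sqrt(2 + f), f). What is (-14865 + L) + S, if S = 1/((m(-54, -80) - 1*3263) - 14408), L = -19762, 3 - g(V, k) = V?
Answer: (-69254*sqrt(13) + 611789837*I)/(2*(sqrt(13) - 8834*I)) ≈ -34627.0 + 2.2352e-8*I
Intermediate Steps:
g(V, k) = 3 - V
m(f, D) = 3 - sqrt(2 + f)
S = 1/(-17668 - 2*I*sqrt(13)) (S = 1/(((3 - sqrt(2 - 54)) - 1*3263) - 14408) = 1/(((3 - sqrt(-52)) - 3263) - 14408) = 1/(((3 - 2*I*sqrt(13)) - 3263) - 14408) = 1/((-3260 - 2*I*sqrt(13)) - 14408) = 1/(-17668 - 2*I*sqrt(13)) ≈ -5.6599e-5 + 2.31e-8*I)
(-14865 + L) + S = (-14865 - 19762) + I/(2*(sqrt(13) - 8834*I)) = -34627 + I/(2*(sqrt(13) - 8834*I))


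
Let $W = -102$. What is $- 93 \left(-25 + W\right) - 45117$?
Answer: $-33306$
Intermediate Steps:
$- 93 \left(-25 + W\right) - 45117 = - 93 \left(-25 - 102\right) - 45117 = \left(-93\right) \left(-127\right) - 45117 = 11811 - 45117 = -33306$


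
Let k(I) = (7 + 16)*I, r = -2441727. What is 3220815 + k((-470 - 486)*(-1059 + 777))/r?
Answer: 2621448248963/813909 ≈ 3.2208e+6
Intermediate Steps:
k(I) = 23*I
3220815 + k((-470 - 486)*(-1059 + 777))/r = 3220815 + (23*((-470 - 486)*(-1059 + 777)))/(-2441727) = 3220815 + (23*(-956*(-282)))*(-1/2441727) = 3220815 + (23*269592)*(-1/2441727) = 3220815 + 6200616*(-1/2441727) = 3220815 - 2066872/813909 = 2621448248963/813909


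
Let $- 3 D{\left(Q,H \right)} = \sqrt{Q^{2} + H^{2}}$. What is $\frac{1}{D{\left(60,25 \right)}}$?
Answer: $- \frac{3}{65} \approx -0.046154$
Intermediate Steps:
$D{\left(Q,H \right)} = - \frac{\sqrt{H^{2} + Q^{2}}}{3}$ ($D{\left(Q,H \right)} = - \frac{\sqrt{Q^{2} + H^{2}}}{3} = - \frac{\sqrt{H^{2} + Q^{2}}}{3}$)
$\frac{1}{D{\left(60,25 \right)}} = \frac{1}{\left(- \frac{1}{3}\right) \sqrt{25^{2} + 60^{2}}} = \frac{1}{\left(- \frac{1}{3}\right) \sqrt{625 + 3600}} = \frac{1}{\left(- \frac{1}{3}\right) \sqrt{4225}} = \frac{1}{\left(- \frac{1}{3}\right) 65} = \frac{1}{- \frac{65}{3}} = - \frac{3}{65}$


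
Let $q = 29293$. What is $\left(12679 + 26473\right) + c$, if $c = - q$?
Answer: $9859$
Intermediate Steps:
$c = -29293$ ($c = \left(-1\right) 29293 = -29293$)
$\left(12679 + 26473\right) + c = \left(12679 + 26473\right) - 29293 = 39152 - 29293 = 9859$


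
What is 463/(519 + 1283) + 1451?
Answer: 2615165/1802 ≈ 1451.3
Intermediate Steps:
463/(519 + 1283) + 1451 = 463/1802 + 1451 = 2615165/1802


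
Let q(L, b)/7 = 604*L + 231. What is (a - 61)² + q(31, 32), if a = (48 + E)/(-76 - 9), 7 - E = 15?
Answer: 39437990/289 ≈ 1.3646e+5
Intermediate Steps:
E = -8 (E = 7 - 1*15 = 7 - 15 = -8)
a = -8/17 (a = (48 - 8)/(-76 - 9) = 40/(-85) = 40*(-1/85) = -8/17 ≈ -0.47059)
q(L, b) = 1617 + 4228*L (q(L, b) = 7*(604*L + 231) = 7*(231 + 604*L) = 1617 + 4228*L)
(a - 61)² + q(31, 32) = (-8/17 - 61)² + (1617 + 4228*31) = (-1045/17)² + (1617 + 131068) = 1092025/289 + 132685 = 39437990/289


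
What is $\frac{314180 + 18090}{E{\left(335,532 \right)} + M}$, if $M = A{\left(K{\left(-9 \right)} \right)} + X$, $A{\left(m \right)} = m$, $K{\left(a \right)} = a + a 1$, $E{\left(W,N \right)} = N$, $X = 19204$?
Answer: $\frac{166135}{9859} \approx 16.851$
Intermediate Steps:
$K{\left(a \right)} = 2 a$ ($K{\left(a \right)} = a + a = 2 a$)
$M = 19186$ ($M = 2 \left(-9\right) + 19204 = -18 + 19204 = 19186$)
$\frac{314180 + 18090}{E{\left(335,532 \right)} + M} = \frac{314180 + 18090}{532 + 19186} = \frac{332270}{19718} = 332270 \cdot \frac{1}{19718} = \frac{166135}{9859}$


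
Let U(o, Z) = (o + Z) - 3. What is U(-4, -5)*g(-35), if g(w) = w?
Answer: 420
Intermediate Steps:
U(o, Z) = -3 + Z + o (U(o, Z) = (Z + o) - 3 = -3 + Z + o)
U(-4, -5)*g(-35) = (-3 - 5 - 4)*(-35) = -12*(-35) = 420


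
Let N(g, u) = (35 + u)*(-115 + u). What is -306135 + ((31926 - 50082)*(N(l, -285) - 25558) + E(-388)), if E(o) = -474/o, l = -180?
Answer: -262263766641/194 ≈ -1.3519e+9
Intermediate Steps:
N(g, u) = (-115 + u)*(35 + u)
-306135 + ((31926 - 50082)*(N(l, -285) - 25558) + E(-388)) = -306135 + ((31926 - 50082)*((-4025 + (-285)² - 80*(-285)) - 25558) - 474/(-388)) = -306135 + (-18156*((-4025 + 81225 + 22800) - 25558) - 474*(-1/388)) = -306135 + (-18156*(100000 - 25558) + 237/194) = -306135 + (-18156*74442 + 237/194) = -306135 + (-1351568952 + 237/194) = -306135 - 262204376451/194 = -262263766641/194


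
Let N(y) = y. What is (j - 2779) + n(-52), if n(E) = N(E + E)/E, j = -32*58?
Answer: -4633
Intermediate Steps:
j = -1856
n(E) = 2 (n(E) = (E + E)/E = (2*E)/E = 2)
(j - 2779) + n(-52) = (-1856 - 2779) + 2 = -4635 + 2 = -4633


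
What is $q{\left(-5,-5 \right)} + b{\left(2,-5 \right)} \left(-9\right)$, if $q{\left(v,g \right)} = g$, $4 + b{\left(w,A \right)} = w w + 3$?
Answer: $-32$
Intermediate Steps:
$b{\left(w,A \right)} = -1 + w^{2}$ ($b{\left(w,A \right)} = -4 + \left(w w + 3\right) = -4 + \left(w^{2} + 3\right) = -4 + \left(3 + w^{2}\right) = -1 + w^{2}$)
$q{\left(-5,-5 \right)} + b{\left(2,-5 \right)} \left(-9\right) = -5 + \left(-1 + 2^{2}\right) \left(-9\right) = -5 + \left(-1 + 4\right) \left(-9\right) = -5 + 3 \left(-9\right) = -5 - 27 = -32$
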